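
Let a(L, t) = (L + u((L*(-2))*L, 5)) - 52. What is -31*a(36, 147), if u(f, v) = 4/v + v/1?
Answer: 1581/5 ≈ 316.20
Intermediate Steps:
u(f, v) = v + 4/v (u(f, v) = 4/v + v*1 = 4/v + v = v + 4/v)
a(L, t) = -231/5 + L (a(L, t) = (L + (5 + 4/5)) - 52 = (L + (5 + 4*(⅕))) - 52 = (L + (5 + ⅘)) - 52 = (L + 29/5) - 52 = (29/5 + L) - 52 = -231/5 + L)
-31*a(36, 147) = -31*(-231/5 + 36) = -31*(-51/5) = 1581/5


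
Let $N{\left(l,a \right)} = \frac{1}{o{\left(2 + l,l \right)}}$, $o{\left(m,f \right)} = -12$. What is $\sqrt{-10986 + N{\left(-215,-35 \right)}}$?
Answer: $\frac{i \sqrt{395499}}{6} \approx 104.81 i$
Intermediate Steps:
$N{\left(l,a \right)} = - \frac{1}{12}$ ($N{\left(l,a \right)} = \frac{1}{-12} = - \frac{1}{12}$)
$\sqrt{-10986 + N{\left(-215,-35 \right)}} = \sqrt{-10986 - \frac{1}{12}} = \sqrt{- \frac{131833}{12}} = \frac{i \sqrt{395499}}{6}$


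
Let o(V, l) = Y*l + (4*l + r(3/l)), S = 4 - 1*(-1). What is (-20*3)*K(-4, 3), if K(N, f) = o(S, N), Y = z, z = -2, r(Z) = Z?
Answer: 525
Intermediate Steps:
Y = -2
S = 5 (S = 4 + 1 = 5)
o(V, l) = 2*l + 3/l (o(V, l) = -2*l + (4*l + 3/l) = -2*l + (3/l + 4*l) = 2*l + 3/l)
K(N, f) = 2*N + 3/N
(-20*3)*K(-4, 3) = (-20*3)*(2*(-4) + 3/(-4)) = -60*(-8 + 3*(-¼)) = -60*(-8 - ¾) = -60*(-35/4) = 525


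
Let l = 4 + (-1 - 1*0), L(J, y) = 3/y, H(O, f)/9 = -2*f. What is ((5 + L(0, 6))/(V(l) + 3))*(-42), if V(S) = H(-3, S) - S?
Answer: 77/18 ≈ 4.2778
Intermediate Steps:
H(O, f) = -18*f (H(O, f) = 9*(-2*f) = -18*f)
l = 3 (l = 4 + (-1 + 0) = 4 - 1 = 3)
V(S) = -19*S (V(S) = -18*S - S = -19*S)
((5 + L(0, 6))/(V(l) + 3))*(-42) = ((5 + 3/6)/(-19*3 + 3))*(-42) = ((5 + 3*(1/6))/(-57 + 3))*(-42) = ((5 + 1/2)/(-54))*(-42) = ((11/2)*(-1/54))*(-42) = -11/108*(-42) = 77/18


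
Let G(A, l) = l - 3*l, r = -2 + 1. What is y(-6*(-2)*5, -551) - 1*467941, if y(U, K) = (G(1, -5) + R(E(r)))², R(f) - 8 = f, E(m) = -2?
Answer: -467685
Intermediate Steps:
r = -1
G(A, l) = -2*l
R(f) = 8 + f
y(U, K) = 256 (y(U, K) = (-2*(-5) + (8 - 2))² = (10 + 6)² = 16² = 256)
y(-6*(-2)*5, -551) - 1*467941 = 256 - 1*467941 = 256 - 467941 = -467685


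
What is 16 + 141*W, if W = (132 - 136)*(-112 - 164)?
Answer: 155680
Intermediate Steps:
W = 1104 (W = -4*(-276) = 1104)
16 + 141*W = 16 + 141*1104 = 16 + 155664 = 155680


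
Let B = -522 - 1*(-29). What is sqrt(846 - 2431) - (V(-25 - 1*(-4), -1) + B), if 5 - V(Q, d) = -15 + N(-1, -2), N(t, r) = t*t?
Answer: 474 + I*sqrt(1585) ≈ 474.0 + 39.812*I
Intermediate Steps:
N(t, r) = t**2
V(Q, d) = 19 (V(Q, d) = 5 - (-15 + (-1)**2) = 5 - (-15 + 1) = 5 - 1*(-14) = 5 + 14 = 19)
B = -493 (B = -522 + 29 = -493)
sqrt(846 - 2431) - (V(-25 - 1*(-4), -1) + B) = sqrt(846 - 2431) - (19 - 493) = sqrt(-1585) - 1*(-474) = I*sqrt(1585) + 474 = 474 + I*sqrt(1585)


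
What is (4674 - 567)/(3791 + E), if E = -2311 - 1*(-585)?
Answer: 4107/2065 ≈ 1.9889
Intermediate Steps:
E = -1726 (E = -2311 + 585 = -1726)
(4674 - 567)/(3791 + E) = (4674 - 567)/(3791 - 1726) = 4107/2065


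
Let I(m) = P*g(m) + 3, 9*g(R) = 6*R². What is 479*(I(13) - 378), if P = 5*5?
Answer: 3508675/3 ≈ 1.1696e+6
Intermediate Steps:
g(R) = 2*R²/3 (g(R) = (6*R²)/9 = 2*R²/3)
P = 25
I(m) = 3 + 50*m²/3 (I(m) = 25*(2*m²/3) + 3 = 50*m²/3 + 3 = 3 + 50*m²/3)
479*(I(13) - 378) = 479*((3 + (50/3)*13²) - 378) = 479*((3 + (50/3)*169) - 378) = 479*((3 + 8450/3) - 378) = 479*(8459/3 - 378) = 479*(7325/3) = 3508675/3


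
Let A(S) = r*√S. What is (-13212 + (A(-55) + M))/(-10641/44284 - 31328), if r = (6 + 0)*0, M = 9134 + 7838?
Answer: -166507840/1387339793 ≈ -0.12002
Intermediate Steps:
M = 16972
r = 0 (r = 6*0 = 0)
A(S) = 0 (A(S) = 0*√S = 0)
(-13212 + (A(-55) + M))/(-10641/44284 - 31328) = (-13212 + (0 + 16972))/(-10641/44284 - 31328) = (-13212 + 16972)/(-10641*1/44284 - 31328) = 3760/(-10641/44284 - 31328) = 3760/(-1387339793/44284) = 3760*(-44284/1387339793) = -166507840/1387339793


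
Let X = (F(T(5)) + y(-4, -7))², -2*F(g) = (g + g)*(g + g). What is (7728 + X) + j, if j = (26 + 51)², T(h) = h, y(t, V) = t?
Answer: 16573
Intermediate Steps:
F(g) = -2*g² (F(g) = -(g + g)*(g + g)/2 = -2*g*2*g/2 = -2*g²)
j = 5929 (j = 77² = 5929)
X = 2916 (X = (-2*5² - 4)² = (-2*25 - 4)² = (-50 - 4)² = (-54)² = 2916)
(7728 + X) + j = (7728 + 2916) + 5929 = 10644 + 5929 = 16573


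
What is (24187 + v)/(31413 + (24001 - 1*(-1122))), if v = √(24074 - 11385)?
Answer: 24187/56536 + √12689/56536 ≈ 0.42981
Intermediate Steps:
v = √12689 ≈ 112.65
(24187 + v)/(31413 + (24001 - 1*(-1122))) = (24187 + √12689)/(31413 + (24001 - 1*(-1122))) = (24187 + √12689)/(31413 + (24001 + 1122)) = (24187 + √12689)/(31413 + 25123) = (24187 + √12689)/56536 = (24187 + √12689)*(1/56536) = 24187/56536 + √12689/56536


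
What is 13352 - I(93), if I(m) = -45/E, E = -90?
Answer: 26703/2 ≈ 13352.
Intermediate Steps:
I(m) = ½ (I(m) = -45/(-90) = -45*(-1/90) = ½)
13352 - I(93) = 13352 - 1*½ = 13352 - ½ = 26703/2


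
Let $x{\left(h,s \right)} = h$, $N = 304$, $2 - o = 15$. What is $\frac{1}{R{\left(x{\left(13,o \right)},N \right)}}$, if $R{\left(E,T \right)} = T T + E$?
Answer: $\frac{1}{92429} \approx 1.0819 \cdot 10^{-5}$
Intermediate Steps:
$o = -13$ ($o = 2 - 15 = -13$)
$R{\left(E,T \right)} = E + T^{2}$ ($R{\left(E,T \right)} = T^{2} + E = E + T^{2}$)
$\frac{1}{R{\left(x{\left(13,o \right)},N \right)}} = \frac{1}{13 + 304^{2}} = \frac{1}{13 + 92416} = \frac{1}{92429}$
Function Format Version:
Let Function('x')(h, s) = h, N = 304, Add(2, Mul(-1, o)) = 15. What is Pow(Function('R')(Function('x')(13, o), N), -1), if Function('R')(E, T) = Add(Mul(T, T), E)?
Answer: Rational(1, 92429) ≈ 1.0819e-5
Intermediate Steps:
o = -13 (o = Add(2, Mul(-1, 15)) = Add(2, -15) = -13)
Function('R')(E, T) = Add(E, Pow(T, 2)) (Function('R')(E, T) = Add(Pow(T, 2), E) = Add(E, Pow(T, 2)))
Pow(Function('R')(Function('x')(13, o), N), -1) = Pow(Add(13, Pow(304, 2)), -1) = Pow(Add(13, 92416), -1) = Pow(92429, -1) = Rational(1, 92429)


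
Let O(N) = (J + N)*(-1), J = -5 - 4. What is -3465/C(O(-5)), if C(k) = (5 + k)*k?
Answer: -495/38 ≈ -13.026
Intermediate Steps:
J = -9
O(N) = 9 - N (O(N) = (-9 + N)*(-1) = 9 - N)
C(k) = k*(5 + k)
-3465/C(O(-5)) = -3465*1/((5 + (9 - 1*(-5)))*(9 - 1*(-5))) = -3465*1/((5 + (9 + 5))*(9 + 5)) = -3465*1/(14*(5 + 14)) = -3465/(14*19) = -3465/266 = -3465*1/266 = -495/38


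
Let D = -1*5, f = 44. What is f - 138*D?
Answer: 734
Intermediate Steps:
D = -5
f - 138*D = 44 - 138*(-5) = 44 + 690 = 734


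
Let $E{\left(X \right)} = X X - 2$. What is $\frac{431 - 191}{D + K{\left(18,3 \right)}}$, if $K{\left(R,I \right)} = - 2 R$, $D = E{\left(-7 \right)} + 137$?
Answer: $\frac{60}{37} \approx 1.6216$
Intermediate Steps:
$E{\left(X \right)} = -2 + X^{2}$ ($E{\left(X \right)} = X^{2} - 2 = -2 + X^{2}$)
$D = 184$ ($D = \left(-2 + \left(-7\right)^{2}\right) + 137 = \left(-2 + 49\right) + 137 = 47 + 137 = 184$)
$\frac{431 - 191}{D + K{\left(18,3 \right)}} = \frac{431 - 191}{184 - 36} = \frac{240}{184 - 36} = \frac{240}{148} = 240 \cdot \frac{1}{148} = \frac{60}{37}$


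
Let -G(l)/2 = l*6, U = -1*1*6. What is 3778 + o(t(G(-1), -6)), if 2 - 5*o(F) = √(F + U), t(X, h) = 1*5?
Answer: 18892/5 - I/5 ≈ 3778.4 - 0.2*I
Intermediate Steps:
U = -6 (U = -1*6 = -6)
G(l) = -12*l (G(l) = -2*l*6 = -12*l)
t(X, h) = 5
o(F) = ⅖ - √(-6 + F)/5 (o(F) = ⅖ - √(F - 6)/5 = ⅖ - √(-6 + F)/5)
3778 + o(t(G(-1), -6)) = 3778 + (⅖ - √(-6 + 5)/5) = 3778 + (⅖ - I/5) = 18892/5 - I/5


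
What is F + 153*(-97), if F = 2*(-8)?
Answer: -14857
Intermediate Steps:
F = -16
F + 153*(-97) = -16 + 153*(-97) = -16 - 14841 = -14857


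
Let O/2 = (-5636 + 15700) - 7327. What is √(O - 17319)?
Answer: I*√11845 ≈ 108.83*I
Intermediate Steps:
O = 5474 (O = 2*((-5636 + 15700) - 7327) = 2*(10064 - 7327) = 2*2737 = 5474)
√(O - 17319) = √(5474 - 17319) = √(-11845) = I*√11845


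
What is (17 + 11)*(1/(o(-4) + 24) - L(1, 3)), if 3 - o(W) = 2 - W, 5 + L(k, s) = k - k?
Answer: 424/3 ≈ 141.33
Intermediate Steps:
L(k, s) = -5 (L(k, s) = -5 + (k - k) = -5 + 0 = -5)
o(W) = 1 + W (o(W) = 3 - (2 - W) = 3 + (-2 + W) = 1 + W)
(17 + 11)*(1/(o(-4) + 24) - L(1, 3)) = (17 + 11)*(1/((1 - 4) + 24) - 1*(-5)) = 28*(1/(-3 + 24) + 5) = 28*(1/21 + 5) = 28*(106/21) = 424/3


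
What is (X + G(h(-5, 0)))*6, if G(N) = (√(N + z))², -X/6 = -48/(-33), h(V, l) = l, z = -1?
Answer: -642/11 ≈ -58.364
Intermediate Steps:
X = -96/11 (X = -(-288)/(-33) = -(-288)*(-1)/33 = -6*16/11 = -96/11 ≈ -8.7273)
G(N) = -1 + N (G(N) = (√(N - 1))² = (√(-1 + N))² = -1 + N)
(X + G(h(-5, 0)))*6 = (-96/11 + (-1 + 0))*6 = (-96/11 - 1)*6 = -107/11*6 = -642/11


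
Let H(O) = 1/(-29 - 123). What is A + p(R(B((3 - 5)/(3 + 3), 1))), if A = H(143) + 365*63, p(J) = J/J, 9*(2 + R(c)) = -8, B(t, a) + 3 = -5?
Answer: 3495391/152 ≈ 22996.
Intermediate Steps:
H(O) = -1/152 (H(O) = 1/(-152) = -1/152)
B(t, a) = -8 (B(t, a) = -3 - 5 = -8)
R(c) = -26/9 (R(c) = -2 + (⅑)*(-8) = -2 - 8/9 = -26/9)
p(J) = 1
A = 3495239/152 (A = -1/152 + 365*63 = -1/152 + 22995 = 3495239/152 ≈ 22995.)
A + p(R(B((3 - 5)/(3 + 3), 1))) = 3495239/152 + 1 = 3495391/152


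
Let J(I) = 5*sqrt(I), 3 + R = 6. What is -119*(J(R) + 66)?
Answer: -7854 - 595*sqrt(3) ≈ -8884.6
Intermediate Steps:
R = 3 (R = -3 + 6 = 3)
-119*(J(R) + 66) = -119*(5*sqrt(3) + 66) = -119*(66 + 5*sqrt(3)) = -7854 - 595*sqrt(3)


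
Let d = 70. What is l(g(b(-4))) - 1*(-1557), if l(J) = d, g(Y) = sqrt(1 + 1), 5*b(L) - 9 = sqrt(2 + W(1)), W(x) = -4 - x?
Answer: 1627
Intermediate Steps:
b(L) = 9/5 + I*sqrt(3)/5 (b(L) = 9/5 + sqrt(2 + (-4 - 1*1))/5 = 9/5 + sqrt(2 + (-4 - 1))/5 = 9/5 + sqrt(2 - 5)/5 = 9/5 + sqrt(-3)/5 = 9/5 + (I*sqrt(3))/5 = 9/5 + I*sqrt(3)/5)
g(Y) = sqrt(2)
l(J) = 70
l(g(b(-4))) - 1*(-1557) = 70 - 1*(-1557) = 70 + 1557 = 1627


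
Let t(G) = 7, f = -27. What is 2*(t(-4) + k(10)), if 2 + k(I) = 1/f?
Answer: 268/27 ≈ 9.9259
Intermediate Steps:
k(I) = -55/27 (k(I) = -2 + 1/(-27) = -2 - 1/27 = -55/27)
2*(t(-4) + k(10)) = 2*(7 - 55/27) = 2*(134/27) = 268/27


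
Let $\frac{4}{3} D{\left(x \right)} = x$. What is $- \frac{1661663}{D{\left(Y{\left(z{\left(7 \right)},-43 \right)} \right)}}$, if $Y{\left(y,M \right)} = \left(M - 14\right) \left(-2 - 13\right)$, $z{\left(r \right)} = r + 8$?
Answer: $- \frac{6646652}{2565} \approx -2591.3$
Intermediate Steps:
$z{\left(r \right)} = 8 + r$
$Y{\left(y,M \right)} = 210 - 15 M$ ($Y{\left(y,M \right)} = \left(-14 + M\right) \left(-15\right) = 210 - 15 M$)
$D{\left(x \right)} = \frac{3 x}{4}$
$- \frac{1661663}{D{\left(Y{\left(z{\left(7 \right)},-43 \right)} \right)}} = - \frac{1661663}{\frac{3}{4} \left(210 - -645\right)} = - \frac{1661663}{\frac{3}{4} \left(210 + 645\right)} = - \frac{1661663}{\frac{3}{4} \cdot 855} = - \frac{1661663}{\frac{2565}{4}} = \left(-1661663\right) \frac{4}{2565} = - \frac{6646652}{2565}$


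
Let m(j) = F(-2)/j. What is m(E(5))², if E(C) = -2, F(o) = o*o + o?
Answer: 1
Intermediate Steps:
F(o) = o + o² (F(o) = o² + o = o + o²)
m(j) = 2/j (m(j) = (-2*(1 - 2))/j = (-2*(-1))/j = 2/j)
m(E(5))² = (2/(-2))² = (2*(-½))² = (-1)² = 1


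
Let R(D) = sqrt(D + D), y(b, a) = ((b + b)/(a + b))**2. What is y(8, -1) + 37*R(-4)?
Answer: 256/49 + 74*I*sqrt(2) ≈ 5.2245 + 104.65*I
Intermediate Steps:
y(b, a) = 4*b**2/(a + b)**2 (y(b, a) = ((2*b)/(a + b))**2 = (2*b/(a + b))**2 = 4*b**2/(a + b)**2)
R(D) = sqrt(2)*sqrt(D) (R(D) = sqrt(2*D) = sqrt(2)*sqrt(D))
y(8, -1) + 37*R(-4) = 4*8**2/(-1 + 8)**2 + 37*(sqrt(2)*sqrt(-4)) = 4*64/7**2 + 37*(sqrt(2)*(2*I)) = 4*64*(1/49) + 37*(2*I*sqrt(2)) = 256/49 + 74*I*sqrt(2)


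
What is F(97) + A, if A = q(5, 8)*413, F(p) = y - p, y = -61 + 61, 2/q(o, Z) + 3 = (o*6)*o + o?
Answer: -6959/76 ≈ -91.566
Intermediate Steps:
q(o, Z) = 2/(-3 + o + 6*o²) (q(o, Z) = 2/(-3 + ((o*6)*o + o)) = 2/(-3 + ((6*o)*o + o)) = 2/(-3 + (6*o² + o)) = 2/(-3 + (o + 6*o²)) = 2/(-3 + o + 6*o²))
y = 0
F(p) = -p (F(p) = 0 - p = -p)
A = 413/76 (A = (2/(-3 + 5 + 6*5²))*413 = (2/(-3 + 5 + 6*25))*413 = (2/(-3 + 5 + 150))*413 = (2/152)*413 = (2*(1/152))*413 = (1/76)*413 = 413/76 ≈ 5.4342)
F(97) + A = -1*97 + 413/76 = -97 + 413/76 = -6959/76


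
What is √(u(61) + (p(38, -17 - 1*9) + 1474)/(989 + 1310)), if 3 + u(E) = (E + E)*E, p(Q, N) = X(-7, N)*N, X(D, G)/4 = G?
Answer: 7*√6633109/209 ≈ 86.260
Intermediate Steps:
X(D, G) = 4*G
p(Q, N) = 4*N² (p(Q, N) = (4*N)*N = 4*N²)
u(E) = -3 + 2*E² (u(E) = -3 + (E + E)*E = -3 + (2*E)*E = -3 + 2*E²)
√(u(61) + (p(38, -17 - 1*9) + 1474)/(989 + 1310)) = √((-3 + 2*61²) + (4*(-17 - 1*9)² + 1474)/(989 + 1310)) = √((-3 + 2*3721) + (4*(-17 - 9)² + 1474)/2299) = √((-3 + 7442) + (4*(-26)² + 1474)*(1/2299)) = √(7439 + (4*676 + 1474)*(1/2299)) = √(7439 + (2704 + 1474)*(1/2299)) = √(7439 + 4178*(1/2299)) = √(7439 + 4178/2299) = √(17106439/2299) = 7*√6633109/209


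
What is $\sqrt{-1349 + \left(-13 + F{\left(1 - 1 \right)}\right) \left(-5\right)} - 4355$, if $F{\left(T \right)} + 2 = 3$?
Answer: $-4355 + i \sqrt{1289} \approx -4355.0 + 35.903 i$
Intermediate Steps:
$F{\left(T \right)} = 1$ ($F{\left(T \right)} = -2 + 3 = 1$)
$\sqrt{-1349 + \left(-13 + F{\left(1 - 1 \right)}\right) \left(-5\right)} - 4355 = \sqrt{-1349 + \left(-13 + 1\right) \left(-5\right)} - 4355 = \sqrt{-1349 - -60} - 4355 = \sqrt{-1349 + 60} - 4355 = \sqrt{-1289} - 4355 = i \sqrt{1289} - 4355 = -4355 + i \sqrt{1289}$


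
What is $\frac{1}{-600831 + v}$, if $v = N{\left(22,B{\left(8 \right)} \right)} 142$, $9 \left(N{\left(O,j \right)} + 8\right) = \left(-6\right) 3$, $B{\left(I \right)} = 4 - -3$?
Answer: $- \frac{1}{602251} \approx -1.6604 \cdot 10^{-6}$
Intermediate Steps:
$B{\left(I \right)} = 7$ ($B{\left(I \right)} = 4 + 3 = 7$)
$N{\left(O,j \right)} = -10$ ($N{\left(O,j \right)} = -8 + \frac{\left(-6\right) 3}{9} = -8 + \frac{1}{9} \left(-18\right) = -8 - 2 = -10$)
$v = -1420$ ($v = \left(-10\right) 142 = -1420$)
$\frac{1}{-600831 + v} = \frac{1}{-600831 - 1420} = \frac{1}{-602251} = - \frac{1}{602251}$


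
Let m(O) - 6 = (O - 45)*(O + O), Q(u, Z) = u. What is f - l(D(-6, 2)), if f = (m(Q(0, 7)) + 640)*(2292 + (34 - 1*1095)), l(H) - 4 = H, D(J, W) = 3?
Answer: 795219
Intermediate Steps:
l(H) = 4 + H
m(O) = 6 + 2*O*(-45 + O) (m(O) = 6 + (O - 45)*(O + O) = 6 + (-45 + O)*(2*O) = 6 + 2*O*(-45 + O))
f = 795226 (f = ((6 - 90*0 + 2*0**2) + 640)*(2292 + (34 - 1*1095)) = ((6 + 0 + 2*0) + 640)*(2292 + (34 - 1095)) = ((6 + 0 + 0) + 640)*(2292 - 1061) = (6 + 640)*1231 = 646*1231 = 795226)
f - l(D(-6, 2)) = 795226 - (4 + 3) = 795226 - 1*7 = 795226 - 7 = 795219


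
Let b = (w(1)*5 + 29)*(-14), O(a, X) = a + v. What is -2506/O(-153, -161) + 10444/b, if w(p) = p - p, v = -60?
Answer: -86224/6177 ≈ -13.959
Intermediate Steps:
w(p) = 0
O(a, X) = -60 + a (O(a, X) = a - 60 = -60 + a)
b = -406 (b = (0*5 + 29)*(-14) = (0 + 29)*(-14) = 29*(-14) = -406)
-2506/O(-153, -161) + 10444/b = -2506/(-60 - 153) + 10444/(-406) = -2506/(-213) + 10444*(-1/406) = -2506*(-1/213) - 746/29 = 2506/213 - 746/29 = -86224/6177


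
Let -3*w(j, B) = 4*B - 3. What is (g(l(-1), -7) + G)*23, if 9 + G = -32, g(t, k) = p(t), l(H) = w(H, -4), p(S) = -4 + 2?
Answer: -989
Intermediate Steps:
w(j, B) = 1 - 4*B/3 (w(j, B) = -(4*B - 3)/3 = -(-3 + 4*B)/3 = 1 - 4*B/3)
p(S) = -2
l(H) = 19/3 (l(H) = 1 - 4/3*(-4) = 1 + 16/3 = 19/3)
g(t, k) = -2
G = -41 (G = -9 - 32 = -41)
(g(l(-1), -7) + G)*23 = (-2 - 41)*23 = -43*23 = -989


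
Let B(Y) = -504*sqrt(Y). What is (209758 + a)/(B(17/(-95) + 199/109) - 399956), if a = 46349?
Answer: -265169626632165/414107798141612 + 112943187*sqrt(900885)/103526949535403 ≈ -0.63930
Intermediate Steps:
(209758 + a)/(B(17/(-95) + 199/109) - 399956) = (209758 + 46349)/(-504*sqrt(17/(-95) + 199/109) - 399956) = 256107/(-504*sqrt(17*(-1/95) + 199*(1/109)) - 399956) = 256107/(-504*sqrt(-17/95 + 199/109) - 399956) = 256107/(-7056*sqrt(900885)/10355 - 399956) = 256107/(-399956 - 7056*sqrt(900885)/10355)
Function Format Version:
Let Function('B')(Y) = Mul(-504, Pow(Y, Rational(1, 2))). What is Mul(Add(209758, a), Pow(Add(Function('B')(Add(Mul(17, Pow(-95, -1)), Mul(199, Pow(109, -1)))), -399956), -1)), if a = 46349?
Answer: Add(Rational(-265169626632165, 414107798141612), Mul(Rational(112943187, 103526949535403), Pow(900885, Rational(1, 2)))) ≈ -0.63930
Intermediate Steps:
Mul(Add(209758, a), Pow(Add(Function('B')(Add(Mul(17, Pow(-95, -1)), Mul(199, Pow(109, -1)))), -399956), -1)) = Mul(Add(209758, 46349), Pow(Add(Mul(-504, Pow(Add(Mul(17, Pow(-95, -1)), Mul(199, Pow(109, -1))), Rational(1, 2))), -399956), -1)) = Mul(256107, Pow(Add(Mul(-504, Pow(Add(Mul(17, Rational(-1, 95)), Mul(199, Rational(1, 109))), Rational(1, 2))), -399956), -1)) = Mul(256107, Pow(Add(Mul(-504, Pow(Add(Rational(-17, 95), Rational(199, 109)), Rational(1, 2))), -399956), -1)) = Mul(256107, Pow(Add(Mul(-504, Pow(Rational(17052, 10355), Rational(1, 2))), -399956), -1)) = Mul(256107, Pow(Add(Mul(-504, Mul(Rational(14, 10355), Pow(900885, Rational(1, 2)))), -399956), -1)) = Mul(256107, Pow(Add(Mul(Rational(-7056, 10355), Pow(900885, Rational(1, 2))), -399956), -1)) = Mul(256107, Pow(Add(-399956, Mul(Rational(-7056, 10355), Pow(900885, Rational(1, 2)))), -1))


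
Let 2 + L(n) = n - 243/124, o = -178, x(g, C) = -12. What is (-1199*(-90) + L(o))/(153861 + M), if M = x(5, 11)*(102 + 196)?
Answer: 4452759/6211780 ≈ 0.71682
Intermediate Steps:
L(n) = -491/124 + n (L(n) = -2 + (n - 243/124) = -2 + (-243/124 + n) = -491/124 + n)
M = -3576 (M = -12*(102 + 196) = -12*298 = -3576)
(-1199*(-90) + L(o))/(153861 + M) = (-1199*(-90) + (-491/124 - 178))/(153861 - 3576) = (107910 - 22563/124)/150285 = (13358277/124)*(1/150285) = 4452759/6211780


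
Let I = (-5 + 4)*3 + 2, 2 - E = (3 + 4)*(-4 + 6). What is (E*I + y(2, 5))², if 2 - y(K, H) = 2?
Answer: 144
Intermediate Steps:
y(K, H) = 0 (y(K, H) = 2 - 1*2 = 2 - 2 = 0)
E = -12 (E = 2 - (3 + 4)*(-4 + 6) = 2 - 7*2 = 2 - 1*14 = 2 - 14 = -12)
I = -1 (I = -1*3 + 2 = -3 + 2 = -1)
(E*I + y(2, 5))² = (-12*(-1) + 0)² = (12 + 0)² = 12² = 144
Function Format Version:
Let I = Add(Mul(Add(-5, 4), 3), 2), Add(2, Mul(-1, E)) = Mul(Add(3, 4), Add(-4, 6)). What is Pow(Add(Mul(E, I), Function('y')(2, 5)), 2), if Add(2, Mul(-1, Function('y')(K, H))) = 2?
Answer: 144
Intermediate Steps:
Function('y')(K, H) = 0 (Function('y')(K, H) = Add(2, Mul(-1, 2)) = Add(2, -2) = 0)
E = -12 (E = Add(2, Mul(-1, Mul(Add(3, 4), Add(-4, 6)))) = Add(2, Mul(-1, Mul(7, 2))) = Add(2, Mul(-1, 14)) = Add(2, -14) = -12)
I = -1 (I = Add(Mul(-1, 3), 2) = Add(-3, 2) = -1)
Pow(Add(Mul(E, I), Function('y')(2, 5)), 2) = Pow(Add(Mul(-12, -1), 0), 2) = Pow(Add(12, 0), 2) = Pow(12, 2) = 144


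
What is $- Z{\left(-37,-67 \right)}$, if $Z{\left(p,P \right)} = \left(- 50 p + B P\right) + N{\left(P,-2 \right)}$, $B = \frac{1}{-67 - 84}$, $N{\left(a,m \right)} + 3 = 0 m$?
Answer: $- \frac{278964}{151} \approx -1847.4$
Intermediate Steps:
$N{\left(a,m \right)} = -3$ ($N{\left(a,m \right)} = -3 + 0 m = -3 + 0 = -3$)
$B = - \frac{1}{151}$ ($B = \frac{1}{-151} = - \frac{1}{151} \approx -0.0066225$)
$Z{\left(p,P \right)} = -3 - 50 p - \frac{P}{151}$ ($Z{\left(p,P \right)} = \left(- 50 p - \frac{P}{151}\right) - 3 = -3 - 50 p - \frac{P}{151}$)
$- Z{\left(-37,-67 \right)} = - (-3 - -1850 - - \frac{67}{151}) = - (-3 + 1850 + \frac{67}{151}) = \left(-1\right) \frac{278964}{151} = - \frac{278964}{151}$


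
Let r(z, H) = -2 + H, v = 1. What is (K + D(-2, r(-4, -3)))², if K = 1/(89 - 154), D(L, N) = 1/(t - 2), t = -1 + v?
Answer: 4489/16900 ≈ 0.26562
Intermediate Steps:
t = 0 (t = -1 + 1 = 0)
D(L, N) = -½ (D(L, N) = 1/(0 - 2) = 1/(-2) = -½)
K = -1/65 (K = 1/(-65) = -1/65 ≈ -0.015385)
(K + D(-2, r(-4, -3)))² = (-1/65 - ½)² = (-67/130)² = 4489/16900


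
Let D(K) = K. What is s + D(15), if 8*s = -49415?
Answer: -49295/8 ≈ -6161.9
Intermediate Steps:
s = -49415/8 (s = (⅛)*(-49415) = -49415/8 ≈ -6176.9)
s + D(15) = -49415/8 + 15 = -49295/8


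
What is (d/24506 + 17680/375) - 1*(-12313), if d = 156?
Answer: 11358671633/918975 ≈ 12360.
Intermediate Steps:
(d/24506 + 17680/375) - 1*(-12313) = (156/24506 + 17680/375) - 1*(-12313) = (156*(1/24506) + 17680*(1/375)) + 12313 = (78/12253 + 3536/75) + 12313 = 43332458/918975 + 12313 = 11358671633/918975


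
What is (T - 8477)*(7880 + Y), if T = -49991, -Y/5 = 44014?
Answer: 12406324920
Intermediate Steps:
Y = -220070 (Y = -5*44014 = -220070)
(T - 8477)*(7880 + Y) = (-49991 - 8477)*(7880 - 220070) = -58468*(-212190) = 12406324920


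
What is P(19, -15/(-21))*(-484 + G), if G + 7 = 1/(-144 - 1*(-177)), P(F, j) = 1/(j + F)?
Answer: -56707/2277 ≈ -24.904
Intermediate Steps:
P(F, j) = 1/(F + j)
G = -230/33 (G = -7 + 1/(-144 - 1*(-177)) = -7 + 1/(-144 + 177) = -7 + 1/33 = -230/33 ≈ -6.9697)
P(19, -15/(-21))*(-484 + G) = (-484 - 230/33)/(19 - 15/(-21)) = -16202/33/(19 - 15*(-1/21)) = -16202/33/(19 + 5/7) = -16202/33/(138/7) = (7/138)*(-16202/33) = -56707/2277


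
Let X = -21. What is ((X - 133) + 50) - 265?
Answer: -369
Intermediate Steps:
((X - 133) + 50) - 265 = ((-21 - 133) + 50) - 265 = (-154 + 50) - 265 = -104 - 265 = -369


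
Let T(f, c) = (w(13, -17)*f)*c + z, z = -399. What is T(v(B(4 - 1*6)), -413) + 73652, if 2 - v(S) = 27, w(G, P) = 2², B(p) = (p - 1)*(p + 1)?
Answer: 114553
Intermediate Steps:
B(p) = (1 + p)*(-1 + p) (B(p) = (-1 + p)*(1 + p) = (1 + p)*(-1 + p))
w(G, P) = 4
v(S) = -25 (v(S) = 2 - 1*27 = 2 - 27 = -25)
T(f, c) = -399 + 4*c*f (T(f, c) = (4*f)*c - 399 = 4*c*f - 399 = -399 + 4*c*f)
T(v(B(4 - 1*6)), -413) + 73652 = (-399 + 4*(-413)*(-25)) + 73652 = (-399 + 41300) + 73652 = 40901 + 73652 = 114553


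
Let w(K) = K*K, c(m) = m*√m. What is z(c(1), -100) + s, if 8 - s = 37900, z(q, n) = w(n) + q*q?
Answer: -27891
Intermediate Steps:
c(m) = m^(3/2)
w(K) = K²
z(q, n) = n² + q² (z(q, n) = n² + q*q = n² + q²)
s = -37892 (s = 8 - 1*37900 = 8 - 37900 = -37892)
z(c(1), -100) + s = ((-100)² + (1^(3/2))²) - 37892 = (10000 + 1²) - 37892 = (10000 + 1) - 37892 = 10001 - 37892 = -27891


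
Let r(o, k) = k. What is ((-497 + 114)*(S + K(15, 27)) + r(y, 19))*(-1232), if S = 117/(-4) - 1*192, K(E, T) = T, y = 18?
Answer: -91681436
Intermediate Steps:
S = -885/4 (S = 117*(-1/4) - 192 = -117/4 - 192 = -885/4 ≈ -221.25)
((-497 + 114)*(S + K(15, 27)) + r(y, 19))*(-1232) = ((-497 + 114)*(-885/4 + 27) + 19)*(-1232) = (-383*(-777/4) + 19)*(-1232) = (297591/4 + 19)*(-1232) = (297667/4)*(-1232) = -91681436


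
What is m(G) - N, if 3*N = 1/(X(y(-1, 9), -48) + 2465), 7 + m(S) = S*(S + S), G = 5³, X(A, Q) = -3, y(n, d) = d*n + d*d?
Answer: 230760797/7386 ≈ 31243.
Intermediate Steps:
y(n, d) = d² + d*n (y(n, d) = d*n + d² = d² + d*n)
G = 125
m(S) = -7 + 2*S² (m(S) = -7 + S*(S + S) = -7 + S*(2*S) = -7 + 2*S²)
N = 1/7386 (N = 1/(3*(-3 + 2465)) = (⅓)/2462 = (⅓)*(1/2462) = 1/7386 ≈ 0.00013539)
m(G) - N = (-7 + 2*125²) - 1*1/7386 = (-7 + 2*15625) - 1/7386 = (-7 + 31250) - 1/7386 = 31243 - 1/7386 = 230760797/7386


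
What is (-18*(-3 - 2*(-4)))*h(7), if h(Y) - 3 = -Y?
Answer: 360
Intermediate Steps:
h(Y) = 3 - Y
(-18*(-3 - 2*(-4)))*h(7) = (-18*(-3 - 2*(-4)))*(3 - 1*7) = (-18*(-3 + 8))*(3 - 7) = -18*5*(-4) = -90*(-4) = 360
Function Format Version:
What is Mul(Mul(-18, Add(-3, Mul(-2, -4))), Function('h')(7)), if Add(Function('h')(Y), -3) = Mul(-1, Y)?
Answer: 360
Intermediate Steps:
Function('h')(Y) = Add(3, Mul(-1, Y))
Mul(Mul(-18, Add(-3, Mul(-2, -4))), Function('h')(7)) = Mul(Mul(-18, Add(-3, Mul(-2, -4))), Add(3, Mul(-1, 7))) = Mul(Mul(-18, Add(-3, 8)), Add(3, -7)) = Mul(Mul(-18, 5), -4) = Mul(-90, -4) = 360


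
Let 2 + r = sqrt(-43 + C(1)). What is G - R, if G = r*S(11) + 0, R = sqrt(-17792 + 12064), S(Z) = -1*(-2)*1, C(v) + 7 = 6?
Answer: -4 - 4*I*sqrt(358) + 4*I*sqrt(11) ≈ -4.0 - 62.417*I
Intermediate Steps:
C(v) = -1 (C(v) = -7 + 6 = -1)
S(Z) = 2 (S(Z) = 2*1 = 2)
r = -2 + 2*I*sqrt(11) (r = -2 + sqrt(-43 - 1) = -2 + sqrt(-44) = -2 + 2*I*sqrt(11) ≈ -2.0 + 6.6332*I)
R = 4*I*sqrt(358) (R = sqrt(-5728) = 4*I*sqrt(358) ≈ 75.684*I)
G = -4 + 4*I*sqrt(11) (G = (-2 + 2*I*sqrt(11))*2 + 0 = (-4 + 4*I*sqrt(11)) + 0 = -4 + 4*I*sqrt(11) ≈ -4.0 + 13.266*I)
G - R = (-4 + 4*I*sqrt(11)) - 4*I*sqrt(358) = -4 - 4*I*sqrt(358) + 4*I*sqrt(11)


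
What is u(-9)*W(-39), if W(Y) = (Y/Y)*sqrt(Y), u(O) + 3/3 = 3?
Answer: 2*I*sqrt(39) ≈ 12.49*I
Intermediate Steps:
u(O) = 2 (u(O) = -1 + 3 = 2)
W(Y) = sqrt(Y) (W(Y) = 1*sqrt(Y) = sqrt(Y))
u(-9)*W(-39) = 2*sqrt(-39) = 2*(I*sqrt(39)) = 2*I*sqrt(39)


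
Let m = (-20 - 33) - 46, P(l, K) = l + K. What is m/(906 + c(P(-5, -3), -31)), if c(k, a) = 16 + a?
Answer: -1/9 ≈ -0.11111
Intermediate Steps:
P(l, K) = K + l
m = -99 (m = -53 - 46 = -99)
m/(906 + c(P(-5, -3), -31)) = -99/(906 + (16 - 31)) = -99/(906 - 15) = -99/891 = -99*1/891 = -1/9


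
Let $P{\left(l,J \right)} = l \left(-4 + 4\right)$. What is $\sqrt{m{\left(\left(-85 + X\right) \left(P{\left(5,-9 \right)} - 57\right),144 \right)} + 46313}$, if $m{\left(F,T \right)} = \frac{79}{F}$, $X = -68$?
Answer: $\frac{2 \sqrt{97843745922}}{2907} \approx 215.2$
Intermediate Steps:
$P{\left(l,J \right)} = 0$ ($P{\left(l,J \right)} = l 0 = 0$)
$\sqrt{m{\left(\left(-85 + X\right) \left(P{\left(5,-9 \right)} - 57\right),144 \right)} + 46313} = \sqrt{\frac{79}{\left(-85 - 68\right) \left(0 - 57\right)} + 46313} = \sqrt{\frac{79}{\left(-153\right) \left(-57\right)} + 46313} = \sqrt{\frac{79}{8721} + 46313} = \sqrt{\frac{403895752}{8721}} = \frac{2 \sqrt{97843745922}}{2907}$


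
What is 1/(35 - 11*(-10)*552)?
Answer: 1/60755 ≈ 1.6460e-5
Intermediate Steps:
1/(35 - 11*(-10)*552) = 1/(35 + 110*552) = 1/(35 + 60720) = 1/60755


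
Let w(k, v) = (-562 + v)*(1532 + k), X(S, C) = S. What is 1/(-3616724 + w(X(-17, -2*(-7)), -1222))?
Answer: -1/6319484 ≈ -1.5824e-7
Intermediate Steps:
1/(-3616724 + w(X(-17, -2*(-7)), -1222)) = 1/(-3616724 + (-860984 - 562*(-17) + 1532*(-1222) - 17*(-1222))) = 1/(-3616724 + (-860984 + 9554 - 1872104 + 20774)) = 1/(-3616724 - 2702760) = 1/(-6319484) = -1/6319484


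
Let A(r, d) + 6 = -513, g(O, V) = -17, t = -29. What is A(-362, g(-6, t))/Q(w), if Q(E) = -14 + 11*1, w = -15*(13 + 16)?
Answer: 173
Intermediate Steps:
w = -435 (w = -15*29 = -435)
Q(E) = -3 (Q(E) = -14 + 11 = -3)
A(r, d) = -519 (A(r, d) = -6 - 513 = -519)
A(-362, g(-6, t))/Q(w) = -519/(-3) = -519*(-⅓) = 173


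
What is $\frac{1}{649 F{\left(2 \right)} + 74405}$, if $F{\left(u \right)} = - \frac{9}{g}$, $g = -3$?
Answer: $\frac{1}{76352} \approx 1.3097 \cdot 10^{-5}$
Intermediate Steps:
$F{\left(u \right)} = 3$ ($F{\left(u \right)} = - \frac{9}{-3} = \left(-9\right) \left(- \frac{1}{3}\right) = 3$)
$\frac{1}{649 F{\left(2 \right)} + 74405} = \frac{1}{649 \cdot 3 + 74405} = \frac{1}{1947 + 74405} = \frac{1}{76352}$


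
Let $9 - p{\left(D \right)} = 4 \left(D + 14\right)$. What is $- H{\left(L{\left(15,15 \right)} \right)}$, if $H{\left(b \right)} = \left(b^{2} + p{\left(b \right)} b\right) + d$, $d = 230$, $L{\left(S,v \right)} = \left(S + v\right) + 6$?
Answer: $5350$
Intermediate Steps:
$p{\left(D \right)} = -47 - 4 D$ ($p{\left(D \right)} = 9 - 4 \left(D + 14\right) = 9 - 4 \left(14 + D\right) = 9 - \left(56 + 4 D\right) = -47 - 4 D$)
$L{\left(S,v \right)} = 6 + S + v$
$H{\left(b \right)} = 230 + b^{2} + b \left(-47 - 4 b\right)$ ($H{\left(b \right)} = \left(b^{2} + \left(-47 - 4 b\right) b\right) + 230 = \left(b^{2} + b \left(-47 - 4 b\right)\right) + 230 = 230 + b^{2} + b \left(-47 - 4 b\right)$)
$- H{\left(L{\left(15,15 \right)} \right)} = - (230 - 47 \left(6 + 15 + 15\right) - 3 \left(6 + 15 + 15\right)^{2}) = - (230 - 1692 - 3 \cdot 36^{2}) = - (230 - 1692 - 3888) = \left(-1\right) \left(-5350\right) = 5350$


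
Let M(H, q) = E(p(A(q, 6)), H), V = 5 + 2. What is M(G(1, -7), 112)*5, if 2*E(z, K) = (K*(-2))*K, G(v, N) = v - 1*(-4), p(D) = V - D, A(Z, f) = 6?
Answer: -125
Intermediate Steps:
V = 7
p(D) = 7 - D
G(v, N) = 4 + v (G(v, N) = v + 4 = 4 + v)
E(z, K) = -K**2 (E(z, K) = ((K*(-2))*K)/2 = ((-2*K)*K)/2 = (-2*K**2)/2 = -K**2)
M(H, q) = -H**2
M(G(1, -7), 112)*5 = -(4 + 1)**2*5 = -1*5**2*5 = -1*25*5 = -25*5 = -125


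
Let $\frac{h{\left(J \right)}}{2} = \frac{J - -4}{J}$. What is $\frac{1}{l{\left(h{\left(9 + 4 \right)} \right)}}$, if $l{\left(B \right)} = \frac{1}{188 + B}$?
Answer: $\frac{2478}{13} \approx 190.62$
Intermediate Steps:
$h{\left(J \right)} = \frac{2 \left(4 + J\right)}{J}$ ($h{\left(J \right)} = 2 \frac{J - -4}{J} = 2 \frac{J + 4}{J} = 2 \frac{4 + J}{J} = \frac{2 \left(4 + J\right)}{J}$)
$\frac{1}{l{\left(h{\left(9 + 4 \right)} \right)}} = \frac{1}{\frac{1}{188 + \left(2 + \frac{8}{9 + 4}\right)}} = \frac{1}{\frac{1}{188 + \left(2 + \frac{8}{13}\right)}} = \frac{1}{\frac{1}{188 + \frac{34}{13}}} = \frac{1}{\frac{1}{\frac{2478}{13}}} = \frac{1}{\frac{13}{2478}} = \frac{2478}{13}$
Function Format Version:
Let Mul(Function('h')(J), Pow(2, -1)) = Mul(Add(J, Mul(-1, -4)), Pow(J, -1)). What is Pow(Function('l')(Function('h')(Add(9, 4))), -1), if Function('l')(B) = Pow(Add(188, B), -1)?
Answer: Rational(2478, 13) ≈ 190.62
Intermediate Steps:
Function('h')(J) = Mul(2, Pow(J, -1), Add(4, J)) (Function('h')(J) = Mul(2, Mul(Add(J, Mul(-1, -4)), Pow(J, -1))) = Mul(2, Mul(Add(J, 4), Pow(J, -1))) = Mul(2, Mul(Add(4, J), Pow(J, -1))) = Mul(2, Mul(Pow(J, -1), Add(4, J))) = Mul(2, Pow(J, -1), Add(4, J)))
Pow(Function('l')(Function('h')(Add(9, 4))), -1) = Pow(Pow(Add(188, Add(2, Mul(8, Pow(Add(9, 4), -1)))), -1), -1) = Pow(Pow(Add(188, Add(2, Mul(8, Pow(13, -1)))), -1), -1) = Pow(Pow(Add(188, Add(2, Mul(8, Rational(1, 13)))), -1), -1) = Pow(Pow(Add(188, Add(2, Rational(8, 13))), -1), -1) = Pow(Pow(Add(188, Rational(34, 13)), -1), -1) = Pow(Pow(Rational(2478, 13), -1), -1) = Pow(Rational(13, 2478), -1) = Rational(2478, 13)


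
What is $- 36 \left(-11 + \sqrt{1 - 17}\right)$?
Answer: $396 - 144 i \approx 396.0 - 144.0 i$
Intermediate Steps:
$- 36 \left(-11 + \sqrt{1 - 17}\right) = - 36 \left(-11 + \sqrt{-16}\right) = - 36 \left(-11 + 4 i\right) = 396 - 144 i$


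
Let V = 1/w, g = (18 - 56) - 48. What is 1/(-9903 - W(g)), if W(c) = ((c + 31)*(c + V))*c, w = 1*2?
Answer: 1/394512 ≈ 2.5348e-6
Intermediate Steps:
g = -86 (g = -38 - 48 = -86)
w = 2
V = ½ (V = 1/2 = ½ ≈ 0.50000)
W(c) = c*(½ + c)*(31 + c) (W(c) = ((c + 31)*(c + ½))*c = ((31 + c)*(½ + c))*c = ((½ + c)*(31 + c))*c = c*(½ + c)*(31 + c))
1/(-9903 - W(g)) = 1/(-9903 - (-86)*(31 + 2*(-86)² + 63*(-86))/2) = 1/(-9903 - (-86)*(31 + 2*7396 - 5418)/2) = 1/(-9903 - (-86)*(31 + 14792 - 5418)/2) = 1/(-9903 - (-86)*9405/2) = 1/(-9903 - 1*(-404415)) = 1/(-9903 + 404415) = 1/394512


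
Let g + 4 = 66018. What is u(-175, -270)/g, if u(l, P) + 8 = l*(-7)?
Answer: 1217/66014 ≈ 0.018435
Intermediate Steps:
g = 66014 (g = -4 + 66018 = 66014)
u(l, P) = -8 - 7*l (u(l, P) = -8 + l*(-7) = -8 - 7*l)
u(-175, -270)/g = (-8 - 7*(-175))/66014 = (-8 + 1225)*(1/66014) = 1217*(1/66014) = 1217/66014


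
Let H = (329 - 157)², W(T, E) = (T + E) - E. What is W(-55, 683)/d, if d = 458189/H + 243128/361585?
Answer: -588342185200/172866968317 ≈ -3.4034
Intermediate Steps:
W(T, E) = T (W(T, E) = (E + T) - E = T)
H = 29584 (H = 172² = 29584)
d = 172866968317/10697130640 (d = 458189/29584 + 243128/361585 = 172866968317/10697130640 ≈ 16.160)
W(-55, 683)/d = -55/172866968317/10697130640 = -55*10697130640/172866968317 = -588342185200/172866968317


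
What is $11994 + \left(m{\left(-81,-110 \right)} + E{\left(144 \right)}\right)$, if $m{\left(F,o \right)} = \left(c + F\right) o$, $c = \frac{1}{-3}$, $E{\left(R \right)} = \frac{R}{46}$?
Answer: $\frac{1445122}{69} \approx 20944.0$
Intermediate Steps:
$E{\left(R \right)} = \frac{R}{46}$ ($E{\left(R \right)} = R \frac{1}{46} = \frac{R}{46}$)
$c = - \frac{1}{3} \approx -0.33333$
$m{\left(F,o \right)} = o \left(- \frac{1}{3} + F\right)$ ($m{\left(F,o \right)} = \left(- \frac{1}{3} + F\right) o = o \left(- \frac{1}{3} + F\right)$)
$11994 + \left(m{\left(-81,-110 \right)} + E{\left(144 \right)}\right) = 11994 - \left(- \frac{72}{23} + 110 \left(- \frac{1}{3} - 81\right)\right) = 11994 + \left(\left(-110\right) \left(- \frac{244}{3}\right) + \frac{72}{23}\right) = 11994 + \left(\frac{26840}{3} + \frac{72}{23}\right) = 11994 + \frac{617536}{69} = \frac{1445122}{69}$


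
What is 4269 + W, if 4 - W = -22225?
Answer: 26498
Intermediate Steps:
W = 22229 (W = 4 - 1*(-22225) = 4 + 22225 = 22229)
4269 + W = 4269 + 22229 = 26498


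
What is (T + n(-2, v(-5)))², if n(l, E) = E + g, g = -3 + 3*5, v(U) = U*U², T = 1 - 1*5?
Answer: 13689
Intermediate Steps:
T = -4 (T = 1 - 5 = -4)
v(U) = U³
g = 12 (g = -3 + 15 = 12)
n(l, E) = 12 + E (n(l, E) = E + 12 = 12 + E)
(T + n(-2, v(-5)))² = (-4 + (12 + (-5)³))² = (-4 + (12 - 125))² = (-4 - 113)² = (-117)² = 13689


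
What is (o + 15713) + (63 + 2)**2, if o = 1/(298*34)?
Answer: 202011817/10132 ≈ 19938.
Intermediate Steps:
o = 1/10132 ≈ 9.8697e-5
(o + 15713) + (63 + 2)**2 = (1/10132 + 15713) + (63 + 2)**2 = 159204117/10132 + 65**2 = 159204117/10132 + 4225 = 202011817/10132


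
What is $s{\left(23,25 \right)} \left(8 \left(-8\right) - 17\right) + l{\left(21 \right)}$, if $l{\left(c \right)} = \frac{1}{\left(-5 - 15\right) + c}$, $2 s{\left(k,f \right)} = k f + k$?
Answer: $-24218$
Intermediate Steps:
$s{\left(k,f \right)} = \frac{k}{2} + \frac{f k}{2}$ ($s{\left(k,f \right)} = \frac{k f + k}{2} = \frac{f k + k}{2} = \frac{k + f k}{2} = \frac{k}{2} + \frac{f k}{2}$)
$l{\left(c \right)} = \frac{1}{-20 + c}$ ($l{\left(c \right)} = \frac{1}{\left(-5 - 15\right) + c} = \frac{1}{-20 + c}$)
$s{\left(23,25 \right)} \left(8 \left(-8\right) - 17\right) + l{\left(21 \right)} = \frac{1}{2} \cdot 23 \left(1 + 25\right) \left(8 \left(-8\right) - 17\right) + \frac{1}{-20 + 21} = \frac{1}{2} \cdot 23 \cdot 26 \left(-64 - 17\right) + 1^{-1} = 299 \left(-81\right) + 1 = -24219 + 1 = -24218$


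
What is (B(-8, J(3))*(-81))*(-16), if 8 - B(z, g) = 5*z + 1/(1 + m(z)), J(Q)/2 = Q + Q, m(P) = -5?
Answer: 62532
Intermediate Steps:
J(Q) = 4*Q (J(Q) = 2*(Q + Q) = 2*(2*Q) = 4*Q)
B(z, g) = 33/4 - 5*z (B(z, g) = 8 - (5*z + 1/(1 - 5)) = 8 - (5*z + 1/(-4)) = 8 - (5*z - ¼) = 8 - (-¼ + 5*z) = 8 + (¼ - 5*z) = 33/4 - 5*z)
(B(-8, J(3))*(-81))*(-16) = ((33/4 - 5*(-8))*(-81))*(-16) = ((33/4 + 40)*(-81))*(-16) = ((193/4)*(-81))*(-16) = -15633/4*(-16) = 62532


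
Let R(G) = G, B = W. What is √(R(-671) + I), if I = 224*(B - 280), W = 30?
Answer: I*√56671 ≈ 238.06*I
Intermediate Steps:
B = 30
I = -56000 (I = 224*(30 - 280) = 224*(-250) = -56000)
√(R(-671) + I) = √(-671 - 56000) = √(-56671) = I*√56671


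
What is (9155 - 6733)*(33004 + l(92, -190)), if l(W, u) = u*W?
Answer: 37599128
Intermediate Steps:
l(W, u) = W*u
(9155 - 6733)*(33004 + l(92, -190)) = (9155 - 6733)*(33004 + 92*(-190)) = 2422*(33004 - 17480) = 2422*15524 = 37599128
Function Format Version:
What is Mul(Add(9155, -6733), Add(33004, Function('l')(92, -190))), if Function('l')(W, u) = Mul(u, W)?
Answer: 37599128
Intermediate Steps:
Function('l')(W, u) = Mul(W, u)
Mul(Add(9155, -6733), Add(33004, Function('l')(92, -190))) = Mul(Add(9155, -6733), Add(33004, Mul(92, -190))) = Mul(2422, Add(33004, -17480)) = Mul(2422, 15524) = 37599128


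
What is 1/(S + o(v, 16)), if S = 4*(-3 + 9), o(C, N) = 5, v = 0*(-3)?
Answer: 1/29 ≈ 0.034483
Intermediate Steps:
v = 0
S = 24 (S = 4*6 = 24)
1/(S + o(v, 16)) = 1/(24 + 5) = 1/29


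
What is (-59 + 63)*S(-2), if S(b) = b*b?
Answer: 16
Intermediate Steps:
S(b) = b²
(-59 + 63)*S(-2) = (-59 + 63)*(-2)² = 4*4 = 16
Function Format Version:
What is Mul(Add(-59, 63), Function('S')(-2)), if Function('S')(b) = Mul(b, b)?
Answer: 16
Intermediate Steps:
Function('S')(b) = Pow(b, 2)
Mul(Add(-59, 63), Function('S')(-2)) = Mul(Add(-59, 63), Pow(-2, 2)) = Mul(4, 4) = 16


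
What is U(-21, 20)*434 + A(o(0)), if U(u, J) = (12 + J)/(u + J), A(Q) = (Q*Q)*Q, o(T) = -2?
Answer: -13896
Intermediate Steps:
A(Q) = Q³ (A(Q) = Q²*Q = Q³)
U(u, J) = (12 + J)/(J + u)
U(-21, 20)*434 + A(o(0)) = ((12 + 20)/(20 - 21))*434 + (-2)³ = (32/(-1))*434 - 8 = -1*32*434 - 8 = -32*434 - 8 = -13888 - 8 = -13896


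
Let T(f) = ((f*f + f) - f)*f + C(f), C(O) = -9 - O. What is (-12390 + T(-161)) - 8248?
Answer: -4193767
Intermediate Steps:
T(f) = -9 + f³ - f (T(f) = ((f*f + f) - f)*f + (-9 - f) = ((f² + f) - f)*f + (-9 - f) = ((f + f²) - f)*f + (-9 - f) = f²*f + (-9 - f) = f³ + (-9 - f) = -9 + f³ - f)
(-12390 + T(-161)) - 8248 = (-12390 + (-9 + (-161)³ - 1*(-161))) - 8248 = (-12390 + (-9 - 4173281 + 161)) - 8248 = (-12390 - 4173129) - 8248 = -4185519 - 8248 = -4193767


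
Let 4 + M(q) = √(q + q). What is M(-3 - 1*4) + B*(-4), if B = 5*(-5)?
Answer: 96 + I*√14 ≈ 96.0 + 3.7417*I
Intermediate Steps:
M(q) = -4 + √2*√q (M(q) = -4 + √(q + q) = -4 + √(2*q) = -4 + √2*√q)
B = -25
M(-3 - 1*4) + B*(-4) = (-4 + √2*√(-3 - 1*4)) - 25*(-4) = (-4 + √2*√(-3 - 4)) + 100 = (-4 + √2*√(-7)) + 100 = (-4 + √2*(I*√7)) + 100 = (-4 + I*√14) + 100 = 96 + I*√14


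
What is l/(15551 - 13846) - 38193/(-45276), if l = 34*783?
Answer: 38498689/2339260 ≈ 16.458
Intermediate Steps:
l = 26622
l/(15551 - 13846) - 38193/(-45276) = 26622/(15551 - 13846) - 38193/(-45276) = 26622/1705 - 38193*(-1/45276) = 26622*(1/1705) + 12731/15092 = 26622/1705 + 12731/15092 = 38498689/2339260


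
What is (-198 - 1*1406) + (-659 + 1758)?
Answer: -505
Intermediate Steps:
(-198 - 1*1406) + (-659 + 1758) = (-198 - 1406) + 1099 = -1604 + 1099 = -505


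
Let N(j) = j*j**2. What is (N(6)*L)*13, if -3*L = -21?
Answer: 19656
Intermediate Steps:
L = 7 (L = -1/3*(-21) = 7)
N(j) = j**3
(N(6)*L)*13 = (6**3*7)*13 = (216*7)*13 = 1512*13 = 19656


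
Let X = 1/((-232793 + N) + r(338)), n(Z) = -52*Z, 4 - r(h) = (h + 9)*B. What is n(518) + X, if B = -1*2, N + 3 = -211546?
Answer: -11949994785/443644 ≈ -26936.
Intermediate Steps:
N = -211549 (N = -3 - 211546 = -211549)
B = -2
r(h) = 22 + 2*h (r(h) = 4 - (h + 9)*(-2) = 4 - (9 + h)*(-2) = 4 - (-18 - 2*h) = 4 + (18 + 2*h) = 22 + 2*h)
X = -1/443644 (X = 1/((-232793 - 211549) + (22 + 2*338)) = 1/(-444342 + (22 + 676)) = 1/(-444342 + 698) = 1/(-443644) = -1/443644 ≈ -2.2541e-6)
n(518) + X = -52*518 - 1/443644 = -26936 - 1/443644 = -11949994785/443644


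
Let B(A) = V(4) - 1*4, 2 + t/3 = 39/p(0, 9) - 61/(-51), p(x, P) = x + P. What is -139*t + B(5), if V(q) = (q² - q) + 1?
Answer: -24867/17 ≈ -1462.8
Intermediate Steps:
V(q) = 1 + q² - q
p(x, P) = P + x
t = 180/17 (t = -6 + 3*(39/(9 + 0) - 61/(-51)) = -6 + 3*(39/9 - 61*(-1/51)) = -6 + 3*(39*(⅑) + 61/51) = -6 + 3*(13/3 + 61/51) = -6 + 3*(94/17) = -6 + 282/17 = 180/17 ≈ 10.588)
B(A) = 9 (B(A) = (1 + 4² - 1*4) - 1*4 = (1 + 16 - 4) - 4 = 13 - 4 = 9)
-139*t + B(5) = -139*180/17 + 9 = -25020/17 + 9 = -24867/17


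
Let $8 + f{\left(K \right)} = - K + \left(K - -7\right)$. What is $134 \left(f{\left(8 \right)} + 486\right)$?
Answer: $64990$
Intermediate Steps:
$f{\left(K \right)} = -1$ ($f{\left(K \right)} = -8 + \left(- K + \left(K - -7\right)\right) = -8 + \left(- K + \left(K + 7\right)\right) = -8 + \left(- K + \left(7 + K\right)\right) = -8 + 7 = -1$)
$134 \left(f{\left(8 \right)} + 486\right) = 134 \left(-1 + 486\right) = 134 \cdot 485 = 64990$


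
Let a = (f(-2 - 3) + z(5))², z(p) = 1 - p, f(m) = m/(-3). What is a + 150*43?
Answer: 58099/9 ≈ 6455.4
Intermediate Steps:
f(m) = -m/3 (f(m) = m*(-⅓) = -m/3)
a = 49/9 (a = (-(-2 - 3)/3 + (1 - 1*5))² = (-⅓*(-5) + (1 - 5))² = (5/3 - 4)² = (-7/3)² = 49/9 ≈ 5.4444)
a + 150*43 = 49/9 + 150*43 = 49/9 + 6450 = 58099/9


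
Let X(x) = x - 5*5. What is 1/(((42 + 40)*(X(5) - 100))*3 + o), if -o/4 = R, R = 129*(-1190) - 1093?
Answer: 1/588892 ≈ 1.6981e-6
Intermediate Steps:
X(x) = -25 + x (X(x) = x - 25 = -25 + x)
R = -154603 (R = -153510 - 1093 = -154603)
o = 618412 (o = -4*(-154603) = 618412)
1/(((42 + 40)*(X(5) - 100))*3 + o) = 1/(((42 + 40)*((-25 + 5) - 100))*3 + 618412) = 1/((82*(-20 - 100))*3 + 618412) = 1/((82*(-120))*3 + 618412) = 1/(-9840*3 + 618412) = 1/(-29520 + 618412) = 1/588892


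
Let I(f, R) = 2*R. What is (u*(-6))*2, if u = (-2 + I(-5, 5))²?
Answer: -768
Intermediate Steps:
u = 64 (u = (-2 + 2*5)² = (-2 + 10)² = 8² = 64)
(u*(-6))*2 = (64*(-6))*2 = -384*2 = -768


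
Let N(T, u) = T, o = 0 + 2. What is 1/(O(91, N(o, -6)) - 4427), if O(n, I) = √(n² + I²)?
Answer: -4427/19590044 - √8285/19590044 ≈ -0.00023063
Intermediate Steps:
o = 2
O(n, I) = √(I² + n²)
1/(O(91, N(o, -6)) - 4427) = 1/(√(2² + 91²) - 4427) = 1/(√(4 + 8281) - 4427) = 1/(√8285 - 4427) = 1/(-4427 + √8285)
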